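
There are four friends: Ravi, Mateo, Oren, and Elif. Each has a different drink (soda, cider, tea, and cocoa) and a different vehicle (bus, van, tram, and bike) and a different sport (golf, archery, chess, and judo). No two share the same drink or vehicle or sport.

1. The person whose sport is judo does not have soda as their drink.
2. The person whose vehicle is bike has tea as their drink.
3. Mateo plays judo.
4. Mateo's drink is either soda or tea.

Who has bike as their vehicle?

With clues 1–4, Elif, Oren, and Ravi are impossible for the one with vehicle bike.
That leaves Mateo.

Mateo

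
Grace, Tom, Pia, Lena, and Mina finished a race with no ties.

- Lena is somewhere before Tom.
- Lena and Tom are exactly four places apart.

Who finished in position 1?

With clue 1, Tom is ruled out for place 1.
With clues 1–2, Grace, Mina, and Pia are ruled out for place 1.
So place 1 is Lena.

Lena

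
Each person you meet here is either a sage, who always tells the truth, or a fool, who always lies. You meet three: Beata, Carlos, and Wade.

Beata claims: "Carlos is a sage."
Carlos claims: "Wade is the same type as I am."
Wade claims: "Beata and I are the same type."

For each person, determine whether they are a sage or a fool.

Beata: sage, Carlos: sage, Wade: sage

Consider Beata. Suppose Beata is a fool.
Then whichever role Wade has, Wade's statement has the wrong truth value — contradiction.
So Beata is a sage.
Consider Carlos. Suppose Carlos is a fool.
Then Beata's statement comes out false, contradicting Beata being a sage.
So Carlos is a sage.
Consider Wade. Suppose Wade is a fool.
Then Carlos's statement comes out false, contradicting Carlos being a sage.
So Wade is a sage.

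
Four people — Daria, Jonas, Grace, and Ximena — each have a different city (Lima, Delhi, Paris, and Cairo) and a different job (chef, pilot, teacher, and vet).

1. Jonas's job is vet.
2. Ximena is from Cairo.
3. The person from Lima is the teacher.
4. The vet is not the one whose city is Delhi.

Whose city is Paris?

With clues 1–2, Ximena is impossible for the one with city Paris.
With clues 1–4, Daria and Grace are impossible for the one with city Paris.
That leaves Jonas.

Jonas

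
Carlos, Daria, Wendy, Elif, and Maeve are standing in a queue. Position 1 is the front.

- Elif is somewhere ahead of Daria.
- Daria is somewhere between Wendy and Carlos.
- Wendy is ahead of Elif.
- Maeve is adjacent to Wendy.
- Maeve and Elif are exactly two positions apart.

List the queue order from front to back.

Maeve, Wendy, Elif, Daria, Carlos

From clue 1: Daria is in {2,3,4,5}.
From clues 1–2: Daria is in {3,4}.
From clues 1–3: Carlos is in {4,5}.
From clues 1–4: Elif → position 3, Daria → position 4, Carlos → position 5.
From clues 1–5: Maeve → position 1, Wendy → position 2.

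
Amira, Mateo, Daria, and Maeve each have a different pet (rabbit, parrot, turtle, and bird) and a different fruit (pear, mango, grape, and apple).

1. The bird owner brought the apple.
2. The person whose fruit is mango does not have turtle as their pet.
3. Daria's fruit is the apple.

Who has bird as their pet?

With clues 1–3, Amira, Maeve, and Mateo are impossible for the one with pet bird.
That leaves Daria.

Daria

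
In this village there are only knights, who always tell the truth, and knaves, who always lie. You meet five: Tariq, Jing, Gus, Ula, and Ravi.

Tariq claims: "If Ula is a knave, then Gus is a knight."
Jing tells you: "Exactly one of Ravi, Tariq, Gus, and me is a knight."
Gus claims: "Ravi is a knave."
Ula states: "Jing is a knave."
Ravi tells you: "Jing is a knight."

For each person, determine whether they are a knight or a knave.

Consider Tariq. Suppose Tariq is a knave.
Then no assignment of the remaining roles makes every statement match its speaker's type — contradiction.
So Tariq is a knight.
Consider Jing. Suppose Jing is a knight.
Then Jing's own statement would have to be true, but it can't be — contradiction.
So Jing is a knave.
With that fixed, Ula's statement is true, so Ula is a knight.
With that fixed, Ravi's statement is false, so Ravi is a knave.
With that fixed, Gus's statement is true, so Gus is a knight.

Tariq: knight, Jing: knave, Gus: knight, Ula: knight, Ravi: knave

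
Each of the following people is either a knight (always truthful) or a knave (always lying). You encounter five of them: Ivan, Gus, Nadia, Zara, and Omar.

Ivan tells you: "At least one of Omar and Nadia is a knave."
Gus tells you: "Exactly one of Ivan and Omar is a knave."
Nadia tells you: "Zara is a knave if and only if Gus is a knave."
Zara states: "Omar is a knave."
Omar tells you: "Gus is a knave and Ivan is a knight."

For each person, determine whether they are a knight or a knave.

Consider Ivan. Suppose Ivan is a knave.
Then no assignment of the remaining roles makes every statement match its speaker's type — contradiction.
So Ivan is a knight.
Consider Gus. Suppose Gus is a knave.
Then no assignment of the remaining roles makes every statement match its speaker's type — contradiction.
So Gus is a knight.
With that fixed, Omar's statement is false, so Omar is a knave.
With that fixed, Zara's statement is true, so Zara is a knight.
With that fixed, Nadia's statement is true, so Nadia is a knight.

Ivan: knight, Gus: knight, Nadia: knight, Zara: knight, Omar: knave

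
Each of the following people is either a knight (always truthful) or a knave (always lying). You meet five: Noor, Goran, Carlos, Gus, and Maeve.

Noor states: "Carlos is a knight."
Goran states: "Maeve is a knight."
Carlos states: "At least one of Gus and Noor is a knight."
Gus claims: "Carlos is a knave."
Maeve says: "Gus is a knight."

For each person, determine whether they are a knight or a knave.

Consider Noor. Suppose Noor is a knave.
Then no assignment of the remaining roles makes every statement match its speaker's type — contradiction.
So Noor is a knight.
With that fixed, Carlos's statement is true, so Carlos is a knight.
With that fixed, Gus's statement is false, so Gus is a knave.
With that fixed, Maeve's statement is false, so Maeve is a knave.
With that fixed, Goran's statement is false, so Goran is a knave.

Noor: knight, Goran: knave, Carlos: knight, Gus: knave, Maeve: knave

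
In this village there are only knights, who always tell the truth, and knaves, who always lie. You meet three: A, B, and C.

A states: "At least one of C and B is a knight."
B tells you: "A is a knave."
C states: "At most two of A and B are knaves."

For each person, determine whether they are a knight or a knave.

A: knight, B: knave, C: knight

Regardless of anyone's role, C's statement is true, so C is a knight.
With that fixed, A's statement is true, so A is a knight.
With that fixed, B's statement is false, so B is a knave.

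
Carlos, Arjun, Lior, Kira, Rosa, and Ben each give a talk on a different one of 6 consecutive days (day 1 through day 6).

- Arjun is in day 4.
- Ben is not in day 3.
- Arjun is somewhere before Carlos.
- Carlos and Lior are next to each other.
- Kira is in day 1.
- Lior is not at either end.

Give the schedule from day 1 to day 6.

From clue 1: Arjun → day 4.
From clues 1–2: Ben is in {1,2,5,6}.
From clues 1–3: Carlos is in {5,6}.
From clues 1–5: Kira → day 1, Ben → day 2, Rosa → day 3.
From clues 1–6: Lior → day 5, Carlos → day 6.

Kira, Ben, Rosa, Arjun, Lior, Carlos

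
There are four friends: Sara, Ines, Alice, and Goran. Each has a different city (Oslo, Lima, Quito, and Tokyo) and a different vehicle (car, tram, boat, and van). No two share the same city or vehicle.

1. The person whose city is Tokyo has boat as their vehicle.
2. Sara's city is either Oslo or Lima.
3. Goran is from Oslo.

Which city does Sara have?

Lima

With clues 1–2, Quito and Tokyo are impossible for Sara's city.
With clues 1–3, Oslo is impossible for Sara's city.
That leaves Lima.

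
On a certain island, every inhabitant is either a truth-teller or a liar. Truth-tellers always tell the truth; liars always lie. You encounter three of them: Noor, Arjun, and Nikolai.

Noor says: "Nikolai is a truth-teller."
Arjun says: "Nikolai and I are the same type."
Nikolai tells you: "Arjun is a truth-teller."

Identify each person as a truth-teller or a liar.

Consider Noor. Suppose Noor is a liar.
Then no assignment of the remaining roles makes every statement match its speaker's type — contradiction.
So Noor is a truth-teller.
Consider Arjun. Suppose Arjun is a liar.
Then no assignment of the remaining roles makes every statement match its speaker's type — contradiction.
So Arjun is a truth-teller.
With that fixed, Nikolai's statement is true, so Nikolai is a truth-teller.

Noor: truth-teller, Arjun: truth-teller, Nikolai: truth-teller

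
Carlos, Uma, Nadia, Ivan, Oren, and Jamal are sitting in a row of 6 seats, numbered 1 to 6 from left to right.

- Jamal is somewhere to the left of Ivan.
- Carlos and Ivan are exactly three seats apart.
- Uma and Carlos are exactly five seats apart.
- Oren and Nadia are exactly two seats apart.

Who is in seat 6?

Uma

With clue 1, Jamal is ruled out for seat 6.
With clues 1–3, Ivan, Nadia, and Oren are ruled out for seat 6.
With clues 1–4, Carlos is ruled out for seat 6.
So seat 6 is Uma.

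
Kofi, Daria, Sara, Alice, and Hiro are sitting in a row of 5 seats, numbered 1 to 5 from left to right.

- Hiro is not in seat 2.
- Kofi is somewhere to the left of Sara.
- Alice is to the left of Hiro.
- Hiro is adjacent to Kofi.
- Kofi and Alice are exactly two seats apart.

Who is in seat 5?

Sara

With clues 1–2, Kofi is ruled out for seat 5.
With clues 1–3, Alice is ruled out for seat 5.
With clues 1–4, Hiro is ruled out for seat 5.
With clues 1–5, Daria is ruled out for seat 5.
So seat 5 is Sara.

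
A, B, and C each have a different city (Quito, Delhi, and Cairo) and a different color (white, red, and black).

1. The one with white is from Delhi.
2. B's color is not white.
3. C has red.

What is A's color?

white

With clues 1–3, black and red are impossible for A's color.
That leaves white.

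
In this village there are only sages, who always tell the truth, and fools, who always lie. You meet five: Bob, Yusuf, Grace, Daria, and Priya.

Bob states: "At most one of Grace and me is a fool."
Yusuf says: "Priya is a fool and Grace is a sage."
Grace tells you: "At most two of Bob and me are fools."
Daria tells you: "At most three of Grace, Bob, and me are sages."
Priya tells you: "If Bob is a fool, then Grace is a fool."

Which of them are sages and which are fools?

Regardless of anyone's role, Grace's statement is true, so Grace is a sage.
With that fixed, Daria's statement is true, so Daria is a sage.
With that fixed, Bob's statement is true, so Bob is a sage.
With that fixed, Priya's statement is true, so Priya is a sage.
With that fixed, Yusuf's statement is false, so Yusuf is a fool.

Bob: sage, Yusuf: fool, Grace: sage, Daria: sage, Priya: sage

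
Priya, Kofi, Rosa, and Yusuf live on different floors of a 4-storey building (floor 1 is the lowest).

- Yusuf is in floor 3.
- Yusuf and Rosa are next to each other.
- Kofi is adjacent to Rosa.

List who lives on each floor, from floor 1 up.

Kofi, Rosa, Yusuf, Priya

From clue 1: Yusuf → floor 3.
From clues 1–2: Rosa is in {2,4}.
From clues 1–3: Kofi → floor 1, Rosa → floor 2, Priya → floor 4.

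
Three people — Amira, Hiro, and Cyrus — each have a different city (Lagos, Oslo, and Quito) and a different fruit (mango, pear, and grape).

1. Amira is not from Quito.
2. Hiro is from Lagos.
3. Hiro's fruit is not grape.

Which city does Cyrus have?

With clues 1–2, Lagos and Oslo are impossible for Cyrus's city.
That leaves Quito.

Quito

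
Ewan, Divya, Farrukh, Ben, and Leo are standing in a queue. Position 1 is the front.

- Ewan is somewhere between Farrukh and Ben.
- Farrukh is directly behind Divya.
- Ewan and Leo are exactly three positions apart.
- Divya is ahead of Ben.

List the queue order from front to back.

From clue 1: Ewan is in {2,3,4}.
From clues 1–3: Ewan is in {2,4}.
From clues 1–4: Leo → position 1, Divya → position 2, Farrukh → position 3, Ewan → position 4, Ben → position 5.

Leo, Divya, Farrukh, Ewan, Ben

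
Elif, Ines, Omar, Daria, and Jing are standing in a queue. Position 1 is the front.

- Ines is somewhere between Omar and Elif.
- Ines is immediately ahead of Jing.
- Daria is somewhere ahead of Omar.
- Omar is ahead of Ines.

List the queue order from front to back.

Daria, Omar, Ines, Jing, Elif

From clue 1: Ines is in {2,3,4}.
From clues 1–2: Ines is in {2,3}.
From clues 1–4: Daria → position 1, Omar → position 2, Ines → position 3, Jing → position 4, Elif → position 5.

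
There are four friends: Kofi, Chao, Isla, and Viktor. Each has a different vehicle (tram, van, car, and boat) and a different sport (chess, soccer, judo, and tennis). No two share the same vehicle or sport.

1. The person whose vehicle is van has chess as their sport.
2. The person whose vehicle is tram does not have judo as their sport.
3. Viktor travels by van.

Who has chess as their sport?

With clues 1–3, Chao, Isla, and Kofi are impossible for the one with sport chess.
That leaves Viktor.

Viktor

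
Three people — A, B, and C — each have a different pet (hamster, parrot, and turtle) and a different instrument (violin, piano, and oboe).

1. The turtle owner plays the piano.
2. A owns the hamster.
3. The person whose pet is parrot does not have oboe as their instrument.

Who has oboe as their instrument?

A

With clues 1–3, B and C are impossible for the one with instrument oboe.
That leaves A.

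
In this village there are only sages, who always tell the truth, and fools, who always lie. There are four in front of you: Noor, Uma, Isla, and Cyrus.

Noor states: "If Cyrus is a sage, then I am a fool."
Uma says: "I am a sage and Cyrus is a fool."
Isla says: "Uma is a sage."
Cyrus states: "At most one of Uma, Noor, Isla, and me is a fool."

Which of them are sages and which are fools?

Consider Noor. Suppose Noor is a fool.
Then Noor's own statement would have to be false, but it can't be — contradiction.
So Noor is a sage.
Consider Uma. Suppose Uma is a sage.
Then no assignment of the remaining roles makes every statement match its speaker's type — contradiction.
So Uma is a fool.
With that fixed, Isla's statement is false, so Isla is a fool.
With that fixed, Cyrus's statement is false, so Cyrus is a fool.

Noor: sage, Uma: fool, Isla: fool, Cyrus: fool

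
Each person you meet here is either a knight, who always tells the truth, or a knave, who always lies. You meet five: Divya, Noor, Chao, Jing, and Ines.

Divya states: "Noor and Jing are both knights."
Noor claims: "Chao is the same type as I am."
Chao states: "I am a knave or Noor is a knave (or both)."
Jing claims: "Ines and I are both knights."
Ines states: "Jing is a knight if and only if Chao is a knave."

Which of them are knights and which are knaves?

Divya: knave, Noor: knave, Chao: knight, Jing: knave, Ines: knight

Consider Divya. Suppose Divya is a knight.
Then no assignment of the remaining roles makes every statement match its speaker's type — contradiction.
So Divya is a knave.
Consider Noor. Suppose Noor is a knight.
Then whichever role Chao has, Chao's statement has the wrong truth value — contradiction.
So Noor is a knave.
With that fixed, Chao's statement is true, so Chao is a knight.
Consider Jing. Suppose Jing is a knight.
Then no assignment of the remaining roles makes every statement match its speaker's type — contradiction.
So Jing is a knave.
With that fixed, Ines's statement is true, so Ines is a knight.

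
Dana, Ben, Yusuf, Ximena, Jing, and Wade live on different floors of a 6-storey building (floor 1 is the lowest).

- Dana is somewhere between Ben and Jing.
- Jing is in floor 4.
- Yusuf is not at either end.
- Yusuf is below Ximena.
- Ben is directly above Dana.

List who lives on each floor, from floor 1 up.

From clue 1: Dana is in {2,3,4,5}.
From clues 1–2: Jing → floor 4.
From clues 1–3: Dana is in {2,3,5}.
From clues 1–5: Wade → floor 1, Yusuf → floor 2, Ximena → floor 3, Dana → floor 5, Ben → floor 6.

Wade, Yusuf, Ximena, Jing, Dana, Ben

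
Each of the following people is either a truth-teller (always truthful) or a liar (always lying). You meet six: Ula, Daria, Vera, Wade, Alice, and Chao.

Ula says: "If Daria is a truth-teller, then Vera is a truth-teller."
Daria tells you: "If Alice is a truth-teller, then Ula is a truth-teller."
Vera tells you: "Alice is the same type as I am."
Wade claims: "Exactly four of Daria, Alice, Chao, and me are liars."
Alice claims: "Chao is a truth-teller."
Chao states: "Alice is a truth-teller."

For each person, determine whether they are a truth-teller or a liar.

Ula: truth-teller, Daria: truth-teller, Vera: truth-teller, Wade: liar, Alice: truth-teller, Chao: truth-teller

Consider Ula. Suppose Ula is a liar.
Then no assignment of the remaining roles makes every statement match its speaker's type — contradiction.
So Ula is a truth-teller.
With that fixed, Daria's statement is true, so Daria is a truth-teller.
With that fixed, Wade's statement is false, so Wade is a liar.
Consider Vera. Suppose Vera is a liar.
Then Ula's statement comes out false, contradicting Ula being a truth-teller.
So Vera is a truth-teller.
Consider Alice. Suppose Alice is a liar.
Then Vera's statement comes out false, contradicting Vera being a truth-teller.
So Alice is a truth-teller.
With that fixed, Chao's statement is true, so Chao is a truth-teller.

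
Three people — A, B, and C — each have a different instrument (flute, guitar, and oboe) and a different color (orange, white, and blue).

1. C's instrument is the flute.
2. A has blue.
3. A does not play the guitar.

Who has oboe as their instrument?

Clue 1 rules out C for the one with instrument oboe.
With clues 1–3, B is impossible for the one with instrument oboe.
That leaves A.

A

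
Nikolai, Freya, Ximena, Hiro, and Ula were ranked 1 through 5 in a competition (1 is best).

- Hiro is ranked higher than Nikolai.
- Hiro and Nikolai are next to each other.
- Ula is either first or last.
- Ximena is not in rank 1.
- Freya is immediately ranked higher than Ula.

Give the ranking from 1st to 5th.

From clue 1: Nikolai is in {2,3,4,5}.
From clues 1–3: Ula is in {1,5}.
From clues 1–5: Hiro → rank 1, Nikolai → rank 2, Ximena → rank 3, Freya → rank 4, Ula → rank 5.

Hiro, Nikolai, Ximena, Freya, Ula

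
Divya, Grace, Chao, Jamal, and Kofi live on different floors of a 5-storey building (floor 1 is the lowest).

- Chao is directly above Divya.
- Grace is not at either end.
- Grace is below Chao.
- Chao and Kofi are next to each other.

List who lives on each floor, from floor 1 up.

From clue 1: Divya is in {1,2,3,4}.
From clues 1–2: Grace is in {2,3,4}.
From clues 1–3: Divya is in {3,4}.
From clues 1–4: Jamal → floor 1, Grace → floor 2, Divya → floor 3, Chao → floor 4, Kofi → floor 5.

Jamal, Grace, Divya, Chao, Kofi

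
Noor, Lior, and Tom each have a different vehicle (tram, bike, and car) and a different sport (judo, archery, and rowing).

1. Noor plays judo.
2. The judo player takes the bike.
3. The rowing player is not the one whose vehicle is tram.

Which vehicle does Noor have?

bike

With clues 1–2, car and tram are impossible for Noor's vehicle.
That leaves bike.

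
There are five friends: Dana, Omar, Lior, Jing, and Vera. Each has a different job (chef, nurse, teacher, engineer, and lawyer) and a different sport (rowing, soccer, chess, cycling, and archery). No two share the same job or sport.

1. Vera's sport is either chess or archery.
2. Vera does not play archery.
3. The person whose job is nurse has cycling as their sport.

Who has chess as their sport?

With clues 1–2, Dana, Jing, Lior, and Omar are impossible for the one with sport chess.
That leaves Vera.

Vera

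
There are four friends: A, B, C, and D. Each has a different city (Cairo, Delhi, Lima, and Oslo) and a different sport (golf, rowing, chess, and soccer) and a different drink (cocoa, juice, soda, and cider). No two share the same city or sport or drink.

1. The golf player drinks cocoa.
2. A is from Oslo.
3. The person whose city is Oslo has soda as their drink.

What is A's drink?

soda

With clues 1–3, cider, cocoa, and juice are impossible for A's drink.
That leaves soda.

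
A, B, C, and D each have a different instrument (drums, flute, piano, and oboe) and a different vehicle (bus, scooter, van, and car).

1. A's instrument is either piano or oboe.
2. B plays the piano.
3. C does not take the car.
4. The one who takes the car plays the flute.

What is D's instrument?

With clues 1–2, oboe and piano are impossible for D's instrument.
With clues 1–4, drums is impossible for D's instrument.
That leaves flute.

flute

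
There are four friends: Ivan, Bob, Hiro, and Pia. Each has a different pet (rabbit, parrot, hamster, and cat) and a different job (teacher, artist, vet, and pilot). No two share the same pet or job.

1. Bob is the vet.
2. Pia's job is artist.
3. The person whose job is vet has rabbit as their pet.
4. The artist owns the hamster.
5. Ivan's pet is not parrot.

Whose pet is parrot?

Hiro

With clues 1–3, Bob is impossible for the one with pet parrot.
With clues 1–4, Pia is impossible for the one with pet parrot.
With clues 1–5, Ivan is impossible for the one with pet parrot.
That leaves Hiro.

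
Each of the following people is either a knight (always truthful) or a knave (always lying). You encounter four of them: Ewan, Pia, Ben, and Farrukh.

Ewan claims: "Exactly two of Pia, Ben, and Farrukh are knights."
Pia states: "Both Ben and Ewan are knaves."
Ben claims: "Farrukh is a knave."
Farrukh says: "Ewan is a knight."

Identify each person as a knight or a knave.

Ewan: knave, Pia: knave, Ben: knight, Farrukh: knave

Consider Ewan. Suppose Ewan is a knight.
Then no assignment of the remaining roles makes every statement match its speaker's type — contradiction.
So Ewan is a knave.
With that fixed, Farrukh's statement is false, so Farrukh is a knave.
With that fixed, Ben's statement is true, so Ben is a knight.
With that fixed, Pia's statement is false, so Pia is a knave.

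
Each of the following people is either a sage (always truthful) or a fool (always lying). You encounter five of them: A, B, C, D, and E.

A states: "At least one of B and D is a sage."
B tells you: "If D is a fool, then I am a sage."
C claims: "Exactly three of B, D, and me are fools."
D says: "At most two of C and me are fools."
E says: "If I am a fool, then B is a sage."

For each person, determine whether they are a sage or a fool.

Regardless of anyone's role, D's statement is true, so D is a sage.
With that fixed, A's statement is true, so A is a sage.
With that fixed, B's statement is true, so B is a sage.
With that fixed, C's statement is false, so C is a fool.
With that fixed, E's statement is true, so E is a sage.

A: sage, B: sage, C: fool, D: sage, E: sage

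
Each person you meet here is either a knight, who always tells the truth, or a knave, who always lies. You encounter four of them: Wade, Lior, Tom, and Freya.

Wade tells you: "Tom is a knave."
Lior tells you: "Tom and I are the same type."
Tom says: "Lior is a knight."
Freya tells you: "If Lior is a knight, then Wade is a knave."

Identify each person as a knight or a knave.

Consider Wade. Suppose Wade is a knight.
Then no assignment of the remaining roles makes every statement match its speaker's type — contradiction.
So Wade is a knave.
With that fixed, Freya's statement is true, so Freya is a knight.
Consider Lior. Suppose Lior is a knave.
Then no assignment of the remaining roles makes every statement match its speaker's type — contradiction.
So Lior is a knight.
With that fixed, Tom's statement is true, so Tom is a knight.

Wade: knave, Lior: knight, Tom: knight, Freya: knight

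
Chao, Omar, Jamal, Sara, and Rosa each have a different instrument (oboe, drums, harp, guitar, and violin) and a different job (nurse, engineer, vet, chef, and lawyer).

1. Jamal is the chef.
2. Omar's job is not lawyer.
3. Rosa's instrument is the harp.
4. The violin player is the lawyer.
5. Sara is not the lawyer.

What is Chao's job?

Clue 1 rules out chef for Chao's job.
With clues 1–5, engineer, nurse, and vet are impossible for Chao's job.
That leaves lawyer.

lawyer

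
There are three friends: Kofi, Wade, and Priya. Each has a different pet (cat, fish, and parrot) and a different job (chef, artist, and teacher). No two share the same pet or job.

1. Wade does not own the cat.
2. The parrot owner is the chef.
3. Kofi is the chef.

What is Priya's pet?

With clues 1–3, fish and parrot are impossible for Priya's pet.
That leaves cat.

cat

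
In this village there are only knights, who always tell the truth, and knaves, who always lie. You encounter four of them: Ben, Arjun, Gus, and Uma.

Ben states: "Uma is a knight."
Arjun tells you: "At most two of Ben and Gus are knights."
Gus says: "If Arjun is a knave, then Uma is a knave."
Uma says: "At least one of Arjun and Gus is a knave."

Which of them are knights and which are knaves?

Ben: knave, Arjun: knight, Gus: knight, Uma: knave

Regardless of anyone's role, Arjun's statement is true, so Arjun is a knight.
With that fixed, Gus's statement is true, so Gus is a knight.
With that fixed, Uma's statement is false, so Uma is a knave.
With that fixed, Ben's statement is false, so Ben is a knave.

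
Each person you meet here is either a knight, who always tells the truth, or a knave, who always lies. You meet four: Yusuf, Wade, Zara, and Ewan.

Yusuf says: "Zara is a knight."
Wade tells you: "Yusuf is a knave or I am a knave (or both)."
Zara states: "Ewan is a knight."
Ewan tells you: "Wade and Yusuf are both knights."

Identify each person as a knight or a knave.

Yusuf: knave, Wade: knight, Zara: knave, Ewan: knave

Consider Yusuf. Suppose Yusuf is a knight.
Then whichever role Wade has, Wade's statement has the wrong truth value — contradiction.
So Yusuf is a knave.
With that fixed, Wade's statement is true, so Wade is a knight.
With that fixed, Ewan's statement is false, so Ewan is a knave.
With that fixed, Zara's statement is false, so Zara is a knave.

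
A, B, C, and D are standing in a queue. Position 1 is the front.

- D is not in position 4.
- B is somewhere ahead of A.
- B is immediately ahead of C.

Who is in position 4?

With clue 1, D is ruled out for position 4.
With clues 1–2, B is ruled out for position 4.
With clues 1–3, C is ruled out for position 4.
So position 4 is A.

A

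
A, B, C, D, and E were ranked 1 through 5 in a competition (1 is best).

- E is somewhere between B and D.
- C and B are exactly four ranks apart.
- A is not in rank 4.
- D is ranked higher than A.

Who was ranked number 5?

With clue 1, E is ruled out for rank 5.
With clues 1–2, A and D are ruled out for rank 5.
With clues 1–4, C is ruled out for rank 5.
So rank 5 is B.

B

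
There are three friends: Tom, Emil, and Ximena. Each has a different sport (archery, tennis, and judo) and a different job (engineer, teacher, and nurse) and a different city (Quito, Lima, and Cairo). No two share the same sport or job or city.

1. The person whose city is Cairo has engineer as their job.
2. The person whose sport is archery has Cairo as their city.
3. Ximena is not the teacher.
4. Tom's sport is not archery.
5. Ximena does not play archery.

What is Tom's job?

teacher

With clues 1–4, engineer is impossible for Tom's job.
With clues 1–5, nurse is impossible for Tom's job.
That leaves teacher.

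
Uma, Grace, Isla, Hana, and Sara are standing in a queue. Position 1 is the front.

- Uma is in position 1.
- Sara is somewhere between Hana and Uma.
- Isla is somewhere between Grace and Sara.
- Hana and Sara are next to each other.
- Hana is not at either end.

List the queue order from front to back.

Uma, Sara, Hana, Isla, Grace

From clue 1: Uma → position 1.
From clues 1–2: Hana is in {3,4,5}.
From clues 1–3: Isla is in {3,4}.
From clues 1–4: Grace is in {2,5}.
From clues 1–5: Sara → position 2, Hana → position 3, Isla → position 4, Grace → position 5.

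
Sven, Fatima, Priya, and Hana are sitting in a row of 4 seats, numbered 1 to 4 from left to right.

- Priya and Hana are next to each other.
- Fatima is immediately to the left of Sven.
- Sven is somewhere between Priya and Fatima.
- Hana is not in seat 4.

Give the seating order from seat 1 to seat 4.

Fatima, Sven, Hana, Priya

From clues 1–2: Sven is in {2,4}.
From clues 1–3: Fatima → seat 1, Sven → seat 2.
From clues 1–4: Hana → seat 3, Priya → seat 4.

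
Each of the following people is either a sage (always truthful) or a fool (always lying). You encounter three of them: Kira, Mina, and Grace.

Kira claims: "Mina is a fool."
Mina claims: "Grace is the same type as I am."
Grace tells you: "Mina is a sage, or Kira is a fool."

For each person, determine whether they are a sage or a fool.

Kira: fool, Mina: sage, Grace: sage

Consider Kira. Suppose Kira is a sage.
Then no assignment of the remaining roles makes every statement match its speaker's type — contradiction.
So Kira is a fool.
With that fixed, Grace's statement is true, so Grace is a sage.
Consider Mina. Suppose Mina is a fool.
Then Kira's statement comes out true, contradicting Kira being a fool.
So Mina is a sage.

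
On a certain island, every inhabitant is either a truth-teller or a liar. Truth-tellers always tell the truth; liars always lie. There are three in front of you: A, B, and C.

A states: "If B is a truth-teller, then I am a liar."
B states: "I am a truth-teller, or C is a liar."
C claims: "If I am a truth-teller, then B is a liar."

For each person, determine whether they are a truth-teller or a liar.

Consider A. Suppose A is a liar.
Then A's own statement would have to be false, but it can't be — contradiction.
So A is a truth-teller.
Consider B. Suppose B is a truth-teller.
Then A's statement comes out false, contradicting A being a truth-teller.
So B is a liar.
With that fixed, C's statement is true, so C is a truth-teller.

A: truth-teller, B: liar, C: truth-teller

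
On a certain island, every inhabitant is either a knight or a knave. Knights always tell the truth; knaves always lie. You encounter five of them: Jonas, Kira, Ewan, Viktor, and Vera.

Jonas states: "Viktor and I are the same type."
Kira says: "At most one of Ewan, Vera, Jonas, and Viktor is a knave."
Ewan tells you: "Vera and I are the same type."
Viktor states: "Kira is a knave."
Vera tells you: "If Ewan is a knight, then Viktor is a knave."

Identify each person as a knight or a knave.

Consider Jonas. Suppose Jonas is a knight.
Then no assignment of the remaining roles makes every statement match its speaker's type — contradiction.
So Jonas is a knave.
Consider Kira. Suppose Kira is a knight.
Then no assignment of the remaining roles makes every statement match its speaker's type — contradiction.
So Kira is a knave.
With that fixed, Viktor's statement is true, so Viktor is a knight.
Consider Ewan. Suppose Ewan is a knight.
Then no assignment of the remaining roles makes every statement match its speaker's type — contradiction.
So Ewan is a knave.
With that fixed, Vera's statement is true, so Vera is a knight.

Jonas: knave, Kira: knave, Ewan: knave, Viktor: knight, Vera: knight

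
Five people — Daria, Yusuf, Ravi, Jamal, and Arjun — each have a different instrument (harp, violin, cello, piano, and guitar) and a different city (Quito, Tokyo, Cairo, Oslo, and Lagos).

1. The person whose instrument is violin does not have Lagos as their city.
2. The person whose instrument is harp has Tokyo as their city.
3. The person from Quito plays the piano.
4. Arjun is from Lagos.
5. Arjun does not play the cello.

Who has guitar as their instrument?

With clues 1–5, Daria, Jamal, Ravi, and Yusuf are impossible for the one with instrument guitar.
That leaves Arjun.

Arjun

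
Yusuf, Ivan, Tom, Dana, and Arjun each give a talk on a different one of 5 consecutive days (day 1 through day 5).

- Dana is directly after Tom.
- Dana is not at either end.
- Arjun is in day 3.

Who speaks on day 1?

Tom

With clue 1, Dana is ruled out for day 1.
With clues 1–3, Arjun, Ivan, and Yusuf are ruled out for day 1.
So day 1 is Tom.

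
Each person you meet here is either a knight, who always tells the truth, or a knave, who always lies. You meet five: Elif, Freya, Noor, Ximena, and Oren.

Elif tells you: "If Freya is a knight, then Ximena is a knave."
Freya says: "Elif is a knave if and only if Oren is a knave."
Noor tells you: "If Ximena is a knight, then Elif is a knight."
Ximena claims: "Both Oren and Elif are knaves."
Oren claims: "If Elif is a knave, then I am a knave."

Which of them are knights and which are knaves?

Consider Elif. Suppose Elif is a knave.
Then whichever role Oren has, Oren's statement has the wrong truth value — contradiction.
So Elif is a knight.
With that fixed, Noor's statement is true, so Noor is a knight.
With that fixed, Ximena's statement is false, so Ximena is a knave.
With that fixed, Oren's statement is true, so Oren is a knight.
With that fixed, Freya's statement is true, so Freya is a knight.

Elif: knight, Freya: knight, Noor: knight, Ximena: knave, Oren: knight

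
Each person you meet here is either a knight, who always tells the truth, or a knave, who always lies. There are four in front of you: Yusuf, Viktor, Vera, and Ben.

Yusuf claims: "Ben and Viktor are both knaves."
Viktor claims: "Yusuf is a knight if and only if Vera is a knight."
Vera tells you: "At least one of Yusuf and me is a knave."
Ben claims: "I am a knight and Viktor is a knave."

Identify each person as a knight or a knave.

Yusuf: knave, Viktor: knave, Vera: knight, Ben: knight

Consider Yusuf. Suppose Yusuf is a knight.
Then whichever role Vera has, Vera's statement has the wrong truth value — contradiction.
So Yusuf is a knave.
With that fixed, Vera's statement is true, so Vera is a knight.
With that fixed, Viktor's statement is false, so Viktor is a knave.
Consider Ben. Suppose Ben is a knave.
Then Yusuf's statement comes out true, contradicting Yusuf being a knave.
So Ben is a knight.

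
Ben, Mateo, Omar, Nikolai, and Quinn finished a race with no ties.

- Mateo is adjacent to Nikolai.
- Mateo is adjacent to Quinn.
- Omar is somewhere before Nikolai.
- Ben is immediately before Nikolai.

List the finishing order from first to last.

Omar, Ben, Nikolai, Mateo, Quinn

From clues 1–2: Mateo is in {2,3,4}.
From clues 1–3: Mateo is in {3,4}.
From clues 1–4: Omar → place 1, Ben → place 2, Nikolai → place 3, Mateo → place 4, Quinn → place 5.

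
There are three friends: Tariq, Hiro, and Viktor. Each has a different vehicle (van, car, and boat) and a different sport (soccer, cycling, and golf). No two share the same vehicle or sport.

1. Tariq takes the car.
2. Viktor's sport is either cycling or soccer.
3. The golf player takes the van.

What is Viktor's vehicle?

Clue 1 rules out car for Viktor's vehicle.
With clues 1–3, van is impossible for Viktor's vehicle.
That leaves boat.

boat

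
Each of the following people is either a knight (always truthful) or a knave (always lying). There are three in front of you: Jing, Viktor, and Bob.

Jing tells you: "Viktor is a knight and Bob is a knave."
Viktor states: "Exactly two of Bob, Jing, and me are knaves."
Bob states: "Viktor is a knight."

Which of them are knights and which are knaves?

Jing: knave, Viktor: knave, Bob: knave

Consider Jing. Suppose Jing is a knight.
Then no assignment of the remaining roles makes every statement match its speaker's type — contradiction.
So Jing is a knave.
Consider Viktor. Suppose Viktor is a knight.
Then no assignment of the remaining roles makes every statement match its speaker's type — contradiction.
So Viktor is a knave.
With that fixed, Bob's statement is false, so Bob is a knave.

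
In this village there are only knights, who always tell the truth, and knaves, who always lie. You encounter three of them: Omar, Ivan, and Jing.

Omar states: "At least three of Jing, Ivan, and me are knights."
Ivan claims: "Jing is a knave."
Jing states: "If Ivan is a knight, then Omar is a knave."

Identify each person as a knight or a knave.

Omar: knave, Ivan: knave, Jing: knight

Consider Omar. Suppose Omar is a knight.
Then no assignment of the remaining roles makes every statement match its speaker's type — contradiction.
So Omar is a knave.
With that fixed, Jing's statement is true, so Jing is a knight.
With that fixed, Ivan's statement is false, so Ivan is a knave.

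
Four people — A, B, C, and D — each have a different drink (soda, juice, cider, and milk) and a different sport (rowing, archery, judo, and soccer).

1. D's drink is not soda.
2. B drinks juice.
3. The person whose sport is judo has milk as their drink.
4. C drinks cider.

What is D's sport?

With clues 1–4, archery, rowing, and soccer are impossible for D's sport.
That leaves judo.

judo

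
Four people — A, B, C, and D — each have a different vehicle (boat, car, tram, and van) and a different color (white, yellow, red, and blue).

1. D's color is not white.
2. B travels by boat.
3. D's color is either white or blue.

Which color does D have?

blue

Clue 1 rules out white for D's color.
With clues 1–3, red and yellow are impossible for D's color.
That leaves blue.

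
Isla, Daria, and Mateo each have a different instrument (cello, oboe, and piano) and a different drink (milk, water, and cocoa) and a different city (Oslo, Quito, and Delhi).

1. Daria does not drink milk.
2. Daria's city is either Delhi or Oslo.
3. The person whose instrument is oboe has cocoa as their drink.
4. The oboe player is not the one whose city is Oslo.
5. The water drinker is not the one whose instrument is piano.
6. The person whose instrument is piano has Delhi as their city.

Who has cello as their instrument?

With clues 1–6, Isla and Mateo are impossible for the one with instrument cello.
That leaves Daria.

Daria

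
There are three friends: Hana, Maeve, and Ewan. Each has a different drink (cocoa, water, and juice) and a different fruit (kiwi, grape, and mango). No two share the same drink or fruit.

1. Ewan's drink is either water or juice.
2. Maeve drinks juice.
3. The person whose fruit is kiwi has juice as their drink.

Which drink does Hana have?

With clues 1–2, juice and water are impossible for Hana's drink.
That leaves cocoa.

cocoa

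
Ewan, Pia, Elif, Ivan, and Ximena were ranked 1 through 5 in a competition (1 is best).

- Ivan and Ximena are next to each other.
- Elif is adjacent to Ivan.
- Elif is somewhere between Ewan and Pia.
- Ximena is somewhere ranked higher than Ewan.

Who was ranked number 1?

With clues 1–2, Ivan is ruled out for rank 1.
With clues 1–3, Elif and Ximena are ruled out for rank 1.
With clues 1–4, Ewan is ruled out for rank 1.
So rank 1 is Pia.

Pia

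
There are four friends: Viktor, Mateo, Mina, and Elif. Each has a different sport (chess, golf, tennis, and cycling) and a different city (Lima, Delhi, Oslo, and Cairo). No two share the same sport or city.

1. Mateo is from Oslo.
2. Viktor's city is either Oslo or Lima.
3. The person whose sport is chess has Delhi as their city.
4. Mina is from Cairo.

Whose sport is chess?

Elif

With clues 1–3, Mateo and Viktor are impossible for the one with sport chess.
With clues 1–4, Mina is impossible for the one with sport chess.
That leaves Elif.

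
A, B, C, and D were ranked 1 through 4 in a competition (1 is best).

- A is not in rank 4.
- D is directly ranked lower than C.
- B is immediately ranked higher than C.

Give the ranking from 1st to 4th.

A, B, C, D

From clue 1: A is in {1,2,3}.
From clues 1–3: A → rank 1, B → rank 2, C → rank 3, D → rank 4.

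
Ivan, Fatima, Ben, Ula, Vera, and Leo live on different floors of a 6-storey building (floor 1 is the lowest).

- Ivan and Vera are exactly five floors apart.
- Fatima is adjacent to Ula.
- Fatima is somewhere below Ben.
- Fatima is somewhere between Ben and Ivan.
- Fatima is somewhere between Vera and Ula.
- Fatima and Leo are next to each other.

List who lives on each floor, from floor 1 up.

From clue 1: Ivan is in {1,6}.
From clues 1–4: Ivan → floor 1, Vera → floor 6.
From clues 1–5: Fatima is in {3,4}.
From clues 1–6: Ula → floor 2, Fatima → floor 3, Leo → floor 4, Ben → floor 5.

Ivan, Ula, Fatima, Leo, Ben, Vera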